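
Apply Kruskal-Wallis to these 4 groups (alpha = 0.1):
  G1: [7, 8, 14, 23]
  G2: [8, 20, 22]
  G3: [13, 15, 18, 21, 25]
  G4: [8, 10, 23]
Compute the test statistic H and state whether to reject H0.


Step 1: Combine all N = 15 observations and assign midranks.
sorted (value, group, rank): (7,G1,1), (8,G1,3), (8,G2,3), (8,G4,3), (10,G4,5), (13,G3,6), (14,G1,7), (15,G3,8), (18,G3,9), (20,G2,10), (21,G3,11), (22,G2,12), (23,G1,13.5), (23,G4,13.5), (25,G3,15)
Step 2: Sum ranks within each group.
R_1 = 24.5 (n_1 = 4)
R_2 = 25 (n_2 = 3)
R_3 = 49 (n_3 = 5)
R_4 = 21.5 (n_4 = 3)
Step 3: H = 12/(N(N+1)) * sum(R_i^2/n_i) - 3(N+1)
     = 12/(15*16) * (24.5^2/4 + 25^2/3 + 49^2/5 + 21.5^2/3) - 3*16
     = 0.050000 * 992.679 - 48
     = 1.633958.
Step 4: Ties present; correction factor C = 1 - 30/(15^3 - 15) = 0.991071. Corrected H = 1.633958 / 0.991071 = 1.648679.
Step 5: Under H0, H ~ chi^2(3); p-value = 0.648403.
Step 6: alpha = 0.1. fail to reject H0.

H = 1.6487, df = 3, p = 0.648403, fail to reject H0.


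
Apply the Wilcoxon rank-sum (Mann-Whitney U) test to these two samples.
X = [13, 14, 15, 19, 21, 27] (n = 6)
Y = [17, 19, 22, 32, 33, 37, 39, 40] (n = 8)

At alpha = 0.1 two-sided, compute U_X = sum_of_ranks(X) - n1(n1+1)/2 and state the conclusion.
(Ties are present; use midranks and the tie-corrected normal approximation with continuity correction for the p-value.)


Step 1: Combine and sort all 14 observations; assign midranks.
sorted (value, group): (13,X), (14,X), (15,X), (17,Y), (19,X), (19,Y), (21,X), (22,Y), (27,X), (32,Y), (33,Y), (37,Y), (39,Y), (40,Y)
ranks: 13->1, 14->2, 15->3, 17->4, 19->5.5, 19->5.5, 21->7, 22->8, 27->9, 32->10, 33->11, 37->12, 39->13, 40->14
Step 2: Rank sum for X: R1 = 1 + 2 + 3 + 5.5 + 7 + 9 = 27.5.
Step 3: U_X = R1 - n1(n1+1)/2 = 27.5 - 6*7/2 = 27.5 - 21 = 6.5.
       U_Y = n1*n2 - U_X = 48 - 6.5 = 41.5.
Step 4: Ties are present, so use the tie-corrected normal approximation (with continuity correction) for the p-value.
Step 5: p-value = 0.028013; compare to alpha = 0.1. reject H0.

U_X = 6.5, p = 0.028013, reject H0 at alpha = 0.1.


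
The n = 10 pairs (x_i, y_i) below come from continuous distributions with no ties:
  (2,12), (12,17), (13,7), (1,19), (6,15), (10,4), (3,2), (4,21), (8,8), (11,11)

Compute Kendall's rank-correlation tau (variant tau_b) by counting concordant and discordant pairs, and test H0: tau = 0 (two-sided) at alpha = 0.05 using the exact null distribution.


Step 1: Enumerate the 45 unordered pairs (i,j) with i<j and classify each by sign(x_j-x_i) * sign(y_j-y_i).
  (1,2):dx=+10,dy=+5->C; (1,3):dx=+11,dy=-5->D; (1,4):dx=-1,dy=+7->D; (1,5):dx=+4,dy=+3->C
  (1,6):dx=+8,dy=-8->D; (1,7):dx=+1,dy=-10->D; (1,8):dx=+2,dy=+9->C; (1,9):dx=+6,dy=-4->D
  (1,10):dx=+9,dy=-1->D; (2,3):dx=+1,dy=-10->D; (2,4):dx=-11,dy=+2->D; (2,5):dx=-6,dy=-2->C
  (2,6):dx=-2,dy=-13->C; (2,7):dx=-9,dy=-15->C; (2,8):dx=-8,dy=+4->D; (2,9):dx=-4,dy=-9->C
  (2,10):dx=-1,dy=-6->C; (3,4):dx=-12,dy=+12->D; (3,5):dx=-7,dy=+8->D; (3,6):dx=-3,dy=-3->C
  (3,7):dx=-10,dy=-5->C; (3,8):dx=-9,dy=+14->D; (3,9):dx=-5,dy=+1->D; (3,10):dx=-2,dy=+4->D
  (4,5):dx=+5,dy=-4->D; (4,6):dx=+9,dy=-15->D; (4,7):dx=+2,dy=-17->D; (4,8):dx=+3,dy=+2->C
  (4,9):dx=+7,dy=-11->D; (4,10):dx=+10,dy=-8->D; (5,6):dx=+4,dy=-11->D; (5,7):dx=-3,dy=-13->C
  (5,8):dx=-2,dy=+6->D; (5,9):dx=+2,dy=-7->D; (5,10):dx=+5,dy=-4->D; (6,7):dx=-7,dy=-2->C
  (6,8):dx=-6,dy=+17->D; (6,9):dx=-2,dy=+4->D; (6,10):dx=+1,dy=+7->C; (7,8):dx=+1,dy=+19->C
  (7,9):dx=+5,dy=+6->C; (7,10):dx=+8,dy=+9->C; (8,9):dx=+4,dy=-13->D; (8,10):dx=+7,dy=-10->D
  (9,10):dx=+3,dy=+3->C
Step 2: C = 18, D = 27, total pairs = 45.
Step 3: tau = (C - D)/(n(n-1)/2) = (18 - 27)/45 = -0.200000.
Step 4: Exact two-sided p-value (enumerate n! = 3628800 permutations of y under H0): p = 0.484313.
Step 5: alpha = 0.05. fail to reject H0.

tau_b = -0.2000 (C=18, D=27), p = 0.484313, fail to reject H0.


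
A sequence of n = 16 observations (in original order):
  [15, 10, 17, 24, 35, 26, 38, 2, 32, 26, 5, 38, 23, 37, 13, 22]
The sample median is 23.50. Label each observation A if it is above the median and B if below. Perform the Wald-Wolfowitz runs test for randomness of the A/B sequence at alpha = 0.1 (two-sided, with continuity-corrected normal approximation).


Step 1: Compute median = 23.50; label A = above, B = below.
Labels in order: BBBAAAABAABABABB  (n_A = 8, n_B = 8)
Step 2: Count runs R = 9.
Step 3: Under H0 (random ordering), E[R] = 2*n_A*n_B/(n_A+n_B) + 1 = 2*8*8/16 + 1 = 9.0000.
        Var[R] = 2*n_A*n_B*(2*n_A*n_B - n_A - n_B) / ((n_A+n_B)^2 * (n_A+n_B-1)) = 14336/3840 = 3.7333.
        SD[R] = 1.9322.
Step 4: R = E[R], so z = 0 with no continuity correction.
Step 5: Two-sided p-value via normal approximation = 2*(1 - Phi(|z|)) = 1.000000.
Step 6: alpha = 0.1. fail to reject H0.

R = 9, z = 0.0000, p = 1.000000, fail to reject H0.


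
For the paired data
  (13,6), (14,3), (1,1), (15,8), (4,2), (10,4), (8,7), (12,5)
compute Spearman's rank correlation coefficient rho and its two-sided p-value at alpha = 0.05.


Step 1: Rank x and y separately (midranks; no ties here).
rank(x): 13->6, 14->7, 1->1, 15->8, 4->2, 10->4, 8->3, 12->5
rank(y): 6->6, 3->3, 1->1, 8->8, 2->2, 4->4, 7->7, 5->5
Step 2: d_i = R_x(i) - R_y(i); compute d_i^2.
  (6-6)^2=0, (7-3)^2=16, (1-1)^2=0, (8-8)^2=0, (2-2)^2=0, (4-4)^2=0, (3-7)^2=16, (5-5)^2=0
sum(d^2) = 32.
Step 3: rho = 1 - 6*32 / (8*(8^2 - 1)) = 1 - 192/504 = 0.619048.
Step 4: Under H0, t = rho * sqrt((n-2)/(1-rho^2)) = 1.9308 ~ t(6).
Step 5: Two-sided p-value from the t-distribution with 6 df = 0.101733.
Step 6: alpha = 0.05. fail to reject H0.

rho = 0.6190, p = 0.101733, fail to reject H0 at alpha = 0.05.


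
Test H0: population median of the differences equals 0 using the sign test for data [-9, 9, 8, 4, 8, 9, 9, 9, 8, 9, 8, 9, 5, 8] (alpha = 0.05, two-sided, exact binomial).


Step 1: Discard zero differences. Original n = 14; n_eff = number of nonzero differences = 14.
Nonzero differences (with sign): -9, +9, +8, +4, +8, +9, +9, +9, +8, +9, +8, +9, +5, +8
Step 2: Count signs: positive = 13, negative = 1.
Step 3: Under H0: P(positive) = 0.5, so the number of positives S ~ Bin(14, 0.5).
Step 4: Two-sided exact p-value = sum of Bin(14,0.5) probabilities at or below the observed probability = 0.001831.
Step 5: alpha = 0.05. reject H0.

n_eff = 14, pos = 13, neg = 1, p = 0.001831, reject H0.


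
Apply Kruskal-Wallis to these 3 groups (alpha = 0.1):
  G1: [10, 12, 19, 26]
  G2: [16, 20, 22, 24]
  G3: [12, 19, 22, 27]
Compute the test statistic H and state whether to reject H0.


Step 1: Combine all N = 12 observations and assign midranks.
sorted (value, group, rank): (10,G1,1), (12,G1,2.5), (12,G3,2.5), (16,G2,4), (19,G1,5.5), (19,G3,5.5), (20,G2,7), (22,G2,8.5), (22,G3,8.5), (24,G2,10), (26,G1,11), (27,G3,12)
Step 2: Sum ranks within each group.
R_1 = 20 (n_1 = 4)
R_2 = 29.5 (n_2 = 4)
R_3 = 28.5 (n_3 = 4)
Step 3: H = 12/(N(N+1)) * sum(R_i^2/n_i) - 3(N+1)
     = 12/(12*13) * (20^2/4 + 29.5^2/4 + 28.5^2/4) - 3*13
     = 0.076923 * 520.625 - 39
     = 1.048077.
Step 4: Ties present; correction factor C = 1 - 18/(12^3 - 12) = 0.989510. Corrected H = 1.048077 / 0.989510 = 1.059187.
Step 5: Under H0, H ~ chi^2(2); p-value = 0.588844.
Step 6: alpha = 0.1. fail to reject H0.

H = 1.0592, df = 2, p = 0.588844, fail to reject H0.


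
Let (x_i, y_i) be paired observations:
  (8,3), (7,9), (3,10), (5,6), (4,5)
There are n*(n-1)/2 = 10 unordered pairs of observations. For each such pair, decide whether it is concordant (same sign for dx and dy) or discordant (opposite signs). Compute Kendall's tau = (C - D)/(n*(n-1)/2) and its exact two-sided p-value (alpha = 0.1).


Step 1: Enumerate the 10 unordered pairs (i,j) with i<j and classify each by sign(x_j-x_i) * sign(y_j-y_i).
  (1,2):dx=-1,dy=+6->D; (1,3):dx=-5,dy=+7->D; (1,4):dx=-3,dy=+3->D; (1,5):dx=-4,dy=+2->D
  (2,3):dx=-4,dy=+1->D; (2,4):dx=-2,dy=-3->C; (2,5):dx=-3,dy=-4->C; (3,4):dx=+2,dy=-4->D
  (3,5):dx=+1,dy=-5->D; (4,5):dx=-1,dy=-1->C
Step 2: C = 3, D = 7, total pairs = 10.
Step 3: tau = (C - D)/(n(n-1)/2) = (3 - 7)/10 = -0.400000.
Step 4: Exact two-sided p-value (enumerate n! = 120 permutations of y under H0): p = 0.483333.
Step 5: alpha = 0.1. fail to reject H0.

tau_b = -0.4000 (C=3, D=7), p = 0.483333, fail to reject H0.


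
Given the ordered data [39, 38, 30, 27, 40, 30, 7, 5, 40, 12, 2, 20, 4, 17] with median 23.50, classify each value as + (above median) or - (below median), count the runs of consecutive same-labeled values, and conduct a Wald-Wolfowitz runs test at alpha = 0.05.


Step 1: Compute median = 23.50; label A = above, B = below.
Labels in order: AAAAAABBABBBBB  (n_A = 7, n_B = 7)
Step 2: Count runs R = 4.
Step 3: Under H0 (random ordering), E[R] = 2*n_A*n_B/(n_A+n_B) + 1 = 2*7*7/14 + 1 = 8.0000.
        Var[R] = 2*n_A*n_B*(2*n_A*n_B - n_A - n_B) / ((n_A+n_B)^2 * (n_A+n_B-1)) = 8232/2548 = 3.2308.
        SD[R] = 1.7974.
Step 4: Continuity-corrected z = (R + 0.5 - E[R]) / SD[R] = (4 + 0.5 - 8.0000) / 1.7974 = -1.9472.
Step 5: Two-sided p-value via normal approximation = 2*(1 - Phi(|z|)) = 0.051508.
Step 6: alpha = 0.05. fail to reject H0.

R = 4, z = -1.9472, p = 0.051508, fail to reject H0.


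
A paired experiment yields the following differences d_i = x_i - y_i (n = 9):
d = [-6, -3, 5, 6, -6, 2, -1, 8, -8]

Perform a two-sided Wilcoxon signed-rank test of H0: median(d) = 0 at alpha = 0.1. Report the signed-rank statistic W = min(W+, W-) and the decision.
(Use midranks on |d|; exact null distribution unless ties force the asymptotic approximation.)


Step 1: Drop any zero differences (none here) and take |d_i|.
|d| = [6, 3, 5, 6, 6, 2, 1, 8, 8]
Step 2: Midrank |d_i| (ties get averaged ranks).
ranks: |6|->6, |3|->3, |5|->4, |6|->6, |6|->6, |2|->2, |1|->1, |8|->8.5, |8|->8.5
Step 3: Attach original signs; sum ranks with positive sign and with negative sign.
W+ = 4 + 6 + 2 + 8.5 = 20.5
W- = 6 + 3 + 6 + 1 + 8.5 = 24.5
(Check: W+ + W- = 45 should equal n(n+1)/2 = 45.)
Step 4: Test statistic W = min(W+, W-) = 20.5.
Step 5: Ties in |d|, so use the tie-corrected normal approximation.
        E[W] = n(n+1)/4 = 9*10/4 = 22.5.
        Tie groups: |d|=6 (t=3), |d|=8 (t=2); sum(t^3 - t) = 30.
        Var[W] = n(n+1)(2n+1)/24 - sum(t^3-t)/48 = 1710/24 - 30/48 = 70.625.
        z = (W - E[W]) / sqrt(Var[W]) = (20.5 - 22.5) / 8.4039 = -0.2380.
        Two-sided p = 2*Phi(z) = 0.811892.
Step 6: alpha = 0.1. fail to reject H0.

W+ = 20.5, W- = 24.5, W = min = 20.5, p = 0.811892, fail to reject H0.


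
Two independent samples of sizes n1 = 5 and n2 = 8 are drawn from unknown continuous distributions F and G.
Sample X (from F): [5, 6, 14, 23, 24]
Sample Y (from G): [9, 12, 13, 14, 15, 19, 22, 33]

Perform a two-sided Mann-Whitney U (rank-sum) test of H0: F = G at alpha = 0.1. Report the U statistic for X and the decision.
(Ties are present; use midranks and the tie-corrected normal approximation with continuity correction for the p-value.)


Step 1: Combine and sort all 13 observations; assign midranks.
sorted (value, group): (5,X), (6,X), (9,Y), (12,Y), (13,Y), (14,X), (14,Y), (15,Y), (19,Y), (22,Y), (23,X), (24,X), (33,Y)
ranks: 5->1, 6->2, 9->3, 12->4, 13->5, 14->6.5, 14->6.5, 15->8, 19->9, 22->10, 23->11, 24->12, 33->13
Step 2: Rank sum for X: R1 = 1 + 2 + 6.5 + 11 + 12 = 32.5.
Step 3: U_X = R1 - n1(n1+1)/2 = 32.5 - 5*6/2 = 32.5 - 15 = 17.5.
       U_Y = n1*n2 - U_X = 40 - 17.5 = 22.5.
Step 4: Ties are present, so use the tie-corrected normal approximation (with continuity correction) for the p-value.
Step 5: p-value = 0.769390; compare to alpha = 0.1. fail to reject H0.

U_X = 17.5, p = 0.769390, fail to reject H0 at alpha = 0.1.


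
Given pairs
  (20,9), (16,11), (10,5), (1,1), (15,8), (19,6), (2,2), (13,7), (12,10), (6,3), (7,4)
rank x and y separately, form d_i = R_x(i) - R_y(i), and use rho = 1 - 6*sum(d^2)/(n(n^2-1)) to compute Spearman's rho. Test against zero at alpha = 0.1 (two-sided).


Step 1: Rank x and y separately (midranks; no ties here).
rank(x): 20->11, 16->9, 10->5, 1->1, 15->8, 19->10, 2->2, 13->7, 12->6, 6->3, 7->4
rank(y): 9->9, 11->11, 5->5, 1->1, 8->8, 6->6, 2->2, 7->7, 10->10, 3->3, 4->4
Step 2: d_i = R_x(i) - R_y(i); compute d_i^2.
  (11-9)^2=4, (9-11)^2=4, (5-5)^2=0, (1-1)^2=0, (8-8)^2=0, (10-6)^2=16, (2-2)^2=0, (7-7)^2=0, (6-10)^2=16, (3-3)^2=0, (4-4)^2=0
sum(d^2) = 40.
Step 3: rho = 1 - 6*40 / (11*(11^2 - 1)) = 1 - 240/1320 = 0.818182.
Step 4: Under H0, t = rho * sqrt((n-2)/(1-rho^2)) = 4.2691 ~ t(9).
Step 5: Two-sided p-value from the t-distribution with 9 df = 0.002083.
Step 6: alpha = 0.1. reject H0.

rho = 0.8182, p = 0.002083, reject H0 at alpha = 0.1.


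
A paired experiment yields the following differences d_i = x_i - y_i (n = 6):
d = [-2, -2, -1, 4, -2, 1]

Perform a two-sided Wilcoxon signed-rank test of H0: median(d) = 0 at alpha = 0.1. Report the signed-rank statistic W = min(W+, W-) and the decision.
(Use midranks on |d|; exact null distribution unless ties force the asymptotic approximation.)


Step 1: Drop any zero differences (none here) and take |d_i|.
|d| = [2, 2, 1, 4, 2, 1]
Step 2: Midrank |d_i| (ties get averaged ranks).
ranks: |2|->4, |2|->4, |1|->1.5, |4|->6, |2|->4, |1|->1.5
Step 3: Attach original signs; sum ranks with positive sign and with negative sign.
W+ = 6 + 1.5 = 7.5
W- = 4 + 4 + 1.5 + 4 = 13.5
(Check: W+ + W- = 21 should equal n(n+1)/2 = 21.)
Step 4: Test statistic W = min(W+, W-) = 7.5.
Step 5: Ties in |d|, so use the tie-corrected normal approximation.
        E[W] = n(n+1)/4 = 6*7/4 = 10.5.
        Tie groups: |d|=1 (t=2), |d|=2 (t=3); sum(t^3 - t) = 30.
        Var[W] = n(n+1)(2n+1)/24 - sum(t^3-t)/48 = 546/24 - 30/48 = 22.125.
        z = (W - E[W]) / sqrt(Var[W]) = (7.5 - 10.5) / 4.7037 = -0.6378.
        Two-sided p = 2*Phi(z) = 0.523609.
Step 6: alpha = 0.1. fail to reject H0.

W+ = 7.5, W- = 13.5, W = min = 7.5, p = 0.523609, fail to reject H0.


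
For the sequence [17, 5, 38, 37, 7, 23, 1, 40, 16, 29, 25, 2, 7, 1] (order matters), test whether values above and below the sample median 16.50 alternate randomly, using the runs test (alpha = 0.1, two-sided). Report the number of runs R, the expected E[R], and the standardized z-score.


Step 1: Compute median = 16.50; label A = above, B = below.
Labels in order: ABAABABABAABBB  (n_A = 7, n_B = 7)
Step 2: Count runs R = 10.
Step 3: Under H0 (random ordering), E[R] = 2*n_A*n_B/(n_A+n_B) + 1 = 2*7*7/14 + 1 = 8.0000.
        Var[R] = 2*n_A*n_B*(2*n_A*n_B - n_A - n_B) / ((n_A+n_B)^2 * (n_A+n_B-1)) = 8232/2548 = 3.2308.
        SD[R] = 1.7974.
Step 4: Continuity-corrected z = (R - 0.5 - E[R]) / SD[R] = (10 - 0.5 - 8.0000) / 1.7974 = 0.8345.
Step 5: Two-sided p-value via normal approximation = 2*(1 - Phi(|z|)) = 0.403986.
Step 6: alpha = 0.1. fail to reject H0.

R = 10, z = 0.8345, p = 0.403986, fail to reject H0.


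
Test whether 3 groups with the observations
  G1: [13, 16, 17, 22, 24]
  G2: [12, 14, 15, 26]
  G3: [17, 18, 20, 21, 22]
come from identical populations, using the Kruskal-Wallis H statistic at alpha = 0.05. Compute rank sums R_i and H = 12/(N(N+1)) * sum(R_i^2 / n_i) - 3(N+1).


Step 1: Combine all N = 14 observations and assign midranks.
sorted (value, group, rank): (12,G2,1), (13,G1,2), (14,G2,3), (15,G2,4), (16,G1,5), (17,G1,6.5), (17,G3,6.5), (18,G3,8), (20,G3,9), (21,G3,10), (22,G1,11.5), (22,G3,11.5), (24,G1,13), (26,G2,14)
Step 2: Sum ranks within each group.
R_1 = 38 (n_1 = 5)
R_2 = 22 (n_2 = 4)
R_3 = 45 (n_3 = 5)
Step 3: H = 12/(N(N+1)) * sum(R_i^2/n_i) - 3(N+1)
     = 12/(14*15) * (38^2/5 + 22^2/4 + 45^2/5) - 3*15
     = 0.057143 * 814.8 - 45
     = 1.560000.
Step 4: Ties present; correction factor C = 1 - 12/(14^3 - 14) = 0.995604. Corrected H = 1.560000 / 0.995604 = 1.566887.
Step 5: Under H0, H ~ chi^2(2); p-value = 0.456830.
Step 6: alpha = 0.05. fail to reject H0.

H = 1.5669, df = 2, p = 0.456830, fail to reject H0.


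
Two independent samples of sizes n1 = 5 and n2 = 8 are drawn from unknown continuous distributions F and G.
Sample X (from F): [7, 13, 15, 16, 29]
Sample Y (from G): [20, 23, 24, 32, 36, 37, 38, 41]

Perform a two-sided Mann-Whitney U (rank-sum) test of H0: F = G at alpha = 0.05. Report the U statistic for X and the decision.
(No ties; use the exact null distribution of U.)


Step 1: Combine and sort all 13 observations; assign midranks.
sorted (value, group): (7,X), (13,X), (15,X), (16,X), (20,Y), (23,Y), (24,Y), (29,X), (32,Y), (36,Y), (37,Y), (38,Y), (41,Y)
ranks: 7->1, 13->2, 15->3, 16->4, 20->5, 23->6, 24->7, 29->8, 32->9, 36->10, 37->11, 38->12, 41->13
Step 2: Rank sum for X: R1 = 1 + 2 + 3 + 4 + 8 = 18.
Step 3: U_X = R1 - n1(n1+1)/2 = 18 - 5*6/2 = 18 - 15 = 3.
       U_Y = n1*n2 - U_X = 40 - 3 = 37.
Step 4: No ties, so the exact null distribution of U (based on enumerating the C(13,5) = 1287 equally likely rank assignments) gives the two-sided p-value.
Step 5: p-value = 0.010878; compare to alpha = 0.05. reject H0.

U_X = 3, p = 0.010878, reject H0 at alpha = 0.05.


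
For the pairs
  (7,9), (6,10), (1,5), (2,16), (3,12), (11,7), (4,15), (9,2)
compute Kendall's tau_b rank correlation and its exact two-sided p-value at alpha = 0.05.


Step 1: Enumerate the 28 unordered pairs (i,j) with i<j and classify each by sign(x_j-x_i) * sign(y_j-y_i).
  (1,2):dx=-1,dy=+1->D; (1,3):dx=-6,dy=-4->C; (1,4):dx=-5,dy=+7->D; (1,5):dx=-4,dy=+3->D
  (1,6):dx=+4,dy=-2->D; (1,7):dx=-3,dy=+6->D; (1,8):dx=+2,dy=-7->D; (2,3):dx=-5,dy=-5->C
  (2,4):dx=-4,dy=+6->D; (2,5):dx=-3,dy=+2->D; (2,6):dx=+5,dy=-3->D; (2,7):dx=-2,dy=+5->D
  (2,8):dx=+3,dy=-8->D; (3,4):dx=+1,dy=+11->C; (3,5):dx=+2,dy=+7->C; (3,6):dx=+10,dy=+2->C
  (3,7):dx=+3,dy=+10->C; (3,8):dx=+8,dy=-3->D; (4,5):dx=+1,dy=-4->D; (4,6):dx=+9,dy=-9->D
  (4,7):dx=+2,dy=-1->D; (4,8):dx=+7,dy=-14->D; (5,6):dx=+8,dy=-5->D; (5,7):dx=+1,dy=+3->C
  (5,8):dx=+6,dy=-10->D; (6,7):dx=-7,dy=+8->D; (6,8):dx=-2,dy=-5->C; (7,8):dx=+5,dy=-13->D
Step 2: C = 8, D = 20, total pairs = 28.
Step 3: tau = (C - D)/(n(n-1)/2) = (8 - 20)/28 = -0.428571.
Step 4: Exact two-sided p-value (enumerate n! = 40320 permutations of y under H0): p = 0.178869.
Step 5: alpha = 0.05. fail to reject H0.

tau_b = -0.4286 (C=8, D=20), p = 0.178869, fail to reject H0.


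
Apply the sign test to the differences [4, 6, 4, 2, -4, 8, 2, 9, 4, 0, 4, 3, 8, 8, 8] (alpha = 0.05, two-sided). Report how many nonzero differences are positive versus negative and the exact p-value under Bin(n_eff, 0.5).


Step 1: Discard zero differences. Original n = 15; n_eff = number of nonzero differences = 14.
Nonzero differences (with sign): +4, +6, +4, +2, -4, +8, +2, +9, +4, +4, +3, +8, +8, +8
Step 2: Count signs: positive = 13, negative = 1.
Step 3: Under H0: P(positive) = 0.5, so the number of positives S ~ Bin(14, 0.5).
Step 4: Two-sided exact p-value = sum of Bin(14,0.5) probabilities at or below the observed probability = 0.001831.
Step 5: alpha = 0.05. reject H0.

n_eff = 14, pos = 13, neg = 1, p = 0.001831, reject H0.


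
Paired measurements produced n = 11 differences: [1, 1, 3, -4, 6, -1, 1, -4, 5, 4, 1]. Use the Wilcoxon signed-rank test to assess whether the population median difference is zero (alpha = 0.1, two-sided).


Step 1: Drop any zero differences (none here) and take |d_i|.
|d| = [1, 1, 3, 4, 6, 1, 1, 4, 5, 4, 1]
Step 2: Midrank |d_i| (ties get averaged ranks).
ranks: |1|->3, |1|->3, |3|->6, |4|->8, |6|->11, |1|->3, |1|->3, |4|->8, |5|->10, |4|->8, |1|->3
Step 3: Attach original signs; sum ranks with positive sign and with negative sign.
W+ = 3 + 3 + 6 + 11 + 3 + 10 + 8 + 3 = 47
W- = 8 + 3 + 8 = 19
(Check: W+ + W- = 66 should equal n(n+1)/2 = 66.)
Step 4: Test statistic W = min(W+, W-) = 19.
Step 5: Ties in |d|, so use the tie-corrected normal approximation.
        E[W] = n(n+1)/4 = 11*12/4 = 33.
        Tie groups: |d|=1 (t=5), |d|=4 (t=3); sum(t^3 - t) = 144.
        Var[W] = n(n+1)(2n+1)/24 - sum(t^3-t)/48 = 3036/24 - 144/48 = 123.5.
        z = (W - E[W]) / sqrt(Var[W]) = (19 - 33) / 11.1131 = -1.2598.
        Two-sided p = 2*Phi(z) = 0.207749.
Step 6: alpha = 0.1. fail to reject H0.

W+ = 47, W- = 19, W = min = 19, p = 0.207749, fail to reject H0.


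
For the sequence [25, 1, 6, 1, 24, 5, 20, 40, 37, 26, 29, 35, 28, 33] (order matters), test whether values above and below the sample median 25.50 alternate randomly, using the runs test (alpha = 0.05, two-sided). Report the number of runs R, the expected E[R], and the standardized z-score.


Step 1: Compute median = 25.50; label A = above, B = below.
Labels in order: BBBBBBBAAAAAAA  (n_A = 7, n_B = 7)
Step 2: Count runs R = 2.
Step 3: Under H0 (random ordering), E[R] = 2*n_A*n_B/(n_A+n_B) + 1 = 2*7*7/14 + 1 = 8.0000.
        Var[R] = 2*n_A*n_B*(2*n_A*n_B - n_A - n_B) / ((n_A+n_B)^2 * (n_A+n_B-1)) = 8232/2548 = 3.2308.
        SD[R] = 1.7974.
Step 4: Continuity-corrected z = (R + 0.5 - E[R]) / SD[R] = (2 + 0.5 - 8.0000) / 1.7974 = -3.0599.
Step 5: Two-sided p-value via normal approximation = 2*(1 - Phi(|z|)) = 0.002214.
Step 6: alpha = 0.05. reject H0.

R = 2, z = -3.0599, p = 0.002214, reject H0.


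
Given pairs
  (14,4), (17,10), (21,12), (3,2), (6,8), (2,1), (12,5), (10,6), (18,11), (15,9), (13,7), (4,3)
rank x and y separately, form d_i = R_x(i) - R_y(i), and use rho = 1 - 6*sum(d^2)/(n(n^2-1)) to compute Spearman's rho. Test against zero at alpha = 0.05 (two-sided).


Step 1: Rank x and y separately (midranks; no ties here).
rank(x): 14->8, 17->10, 21->12, 3->2, 6->4, 2->1, 12->6, 10->5, 18->11, 15->9, 13->7, 4->3
rank(y): 4->4, 10->10, 12->12, 2->2, 8->8, 1->1, 5->5, 6->6, 11->11, 9->9, 7->7, 3->3
Step 2: d_i = R_x(i) - R_y(i); compute d_i^2.
  (8-4)^2=16, (10-10)^2=0, (12-12)^2=0, (2-2)^2=0, (4-8)^2=16, (1-1)^2=0, (6-5)^2=1, (5-6)^2=1, (11-11)^2=0, (9-9)^2=0, (7-7)^2=0, (3-3)^2=0
sum(d^2) = 34.
Step 3: rho = 1 - 6*34 / (12*(12^2 - 1)) = 1 - 204/1716 = 0.881119.
Step 4: Under H0, t = rho * sqrt((n-2)/(1-rho^2)) = 5.8921 ~ t(10).
Step 5: Two-sided p-value from the t-distribution with 10 df = 0.000153.
Step 6: alpha = 0.05. reject H0.

rho = 0.8811, p = 0.000153, reject H0 at alpha = 0.05.


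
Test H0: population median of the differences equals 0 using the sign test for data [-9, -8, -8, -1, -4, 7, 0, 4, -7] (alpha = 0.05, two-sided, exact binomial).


Step 1: Discard zero differences. Original n = 9; n_eff = number of nonzero differences = 8.
Nonzero differences (with sign): -9, -8, -8, -1, -4, +7, +4, -7
Step 2: Count signs: positive = 2, negative = 6.
Step 3: Under H0: P(positive) = 0.5, so the number of positives S ~ Bin(8, 0.5).
Step 4: Two-sided exact p-value = sum of Bin(8,0.5) probabilities at or below the observed probability = 0.289062.
Step 5: alpha = 0.05. fail to reject H0.

n_eff = 8, pos = 2, neg = 6, p = 0.289062, fail to reject H0.


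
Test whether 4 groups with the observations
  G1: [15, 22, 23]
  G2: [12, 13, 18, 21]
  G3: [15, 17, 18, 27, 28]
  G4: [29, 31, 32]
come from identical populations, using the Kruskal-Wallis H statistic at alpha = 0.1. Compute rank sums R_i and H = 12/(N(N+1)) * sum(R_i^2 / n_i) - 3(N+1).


Step 1: Combine all N = 15 observations and assign midranks.
sorted (value, group, rank): (12,G2,1), (13,G2,2), (15,G1,3.5), (15,G3,3.5), (17,G3,5), (18,G2,6.5), (18,G3,6.5), (21,G2,8), (22,G1,9), (23,G1,10), (27,G3,11), (28,G3,12), (29,G4,13), (31,G4,14), (32,G4,15)
Step 2: Sum ranks within each group.
R_1 = 22.5 (n_1 = 3)
R_2 = 17.5 (n_2 = 4)
R_3 = 38 (n_3 = 5)
R_4 = 42 (n_4 = 3)
Step 3: H = 12/(N(N+1)) * sum(R_i^2/n_i) - 3(N+1)
     = 12/(15*16) * (22.5^2/3 + 17.5^2/4 + 38^2/5 + 42^2/3) - 3*16
     = 0.050000 * 1122.11 - 48
     = 8.105625.
Step 4: Ties present; correction factor C = 1 - 12/(15^3 - 15) = 0.996429. Corrected H = 8.105625 / 0.996429 = 8.134677.
Step 5: Under H0, H ~ chi^2(3); p-value = 0.043309.
Step 6: alpha = 0.1. reject H0.

H = 8.1347, df = 3, p = 0.043309, reject H0.


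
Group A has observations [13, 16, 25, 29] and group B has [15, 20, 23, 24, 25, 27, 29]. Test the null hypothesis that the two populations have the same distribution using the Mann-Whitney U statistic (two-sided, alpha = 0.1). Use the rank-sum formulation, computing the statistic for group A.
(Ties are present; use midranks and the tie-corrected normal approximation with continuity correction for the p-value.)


Step 1: Combine and sort all 11 observations; assign midranks.
sorted (value, group): (13,X), (15,Y), (16,X), (20,Y), (23,Y), (24,Y), (25,X), (25,Y), (27,Y), (29,X), (29,Y)
ranks: 13->1, 15->2, 16->3, 20->4, 23->5, 24->6, 25->7.5, 25->7.5, 27->9, 29->10.5, 29->10.5
Step 2: Rank sum for X: R1 = 1 + 3 + 7.5 + 10.5 = 22.
Step 3: U_X = R1 - n1(n1+1)/2 = 22 - 4*5/2 = 22 - 10 = 12.
       U_Y = n1*n2 - U_X = 28 - 12 = 16.
Step 4: Ties are present, so use the tie-corrected normal approximation (with continuity correction) for the p-value.
Step 5: p-value = 0.775820; compare to alpha = 0.1. fail to reject H0.

U_X = 12, p = 0.775820, fail to reject H0 at alpha = 0.1.


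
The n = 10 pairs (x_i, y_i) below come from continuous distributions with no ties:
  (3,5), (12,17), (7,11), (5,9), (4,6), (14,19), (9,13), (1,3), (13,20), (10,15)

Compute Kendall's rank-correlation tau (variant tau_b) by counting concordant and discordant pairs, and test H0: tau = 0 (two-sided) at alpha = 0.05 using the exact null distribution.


Step 1: Enumerate the 45 unordered pairs (i,j) with i<j and classify each by sign(x_j-x_i) * sign(y_j-y_i).
  (1,2):dx=+9,dy=+12->C; (1,3):dx=+4,dy=+6->C; (1,4):dx=+2,dy=+4->C; (1,5):dx=+1,dy=+1->C
  (1,6):dx=+11,dy=+14->C; (1,7):dx=+6,dy=+8->C; (1,8):dx=-2,dy=-2->C; (1,9):dx=+10,dy=+15->C
  (1,10):dx=+7,dy=+10->C; (2,3):dx=-5,dy=-6->C; (2,4):dx=-7,dy=-8->C; (2,5):dx=-8,dy=-11->C
  (2,6):dx=+2,dy=+2->C; (2,7):dx=-3,dy=-4->C; (2,8):dx=-11,dy=-14->C; (2,9):dx=+1,dy=+3->C
  (2,10):dx=-2,dy=-2->C; (3,4):dx=-2,dy=-2->C; (3,5):dx=-3,dy=-5->C; (3,6):dx=+7,dy=+8->C
  (3,7):dx=+2,dy=+2->C; (3,8):dx=-6,dy=-8->C; (3,9):dx=+6,dy=+9->C; (3,10):dx=+3,dy=+4->C
  (4,5):dx=-1,dy=-3->C; (4,6):dx=+9,dy=+10->C; (4,7):dx=+4,dy=+4->C; (4,8):dx=-4,dy=-6->C
  (4,9):dx=+8,dy=+11->C; (4,10):dx=+5,dy=+6->C; (5,6):dx=+10,dy=+13->C; (5,7):dx=+5,dy=+7->C
  (5,8):dx=-3,dy=-3->C; (5,9):dx=+9,dy=+14->C; (5,10):dx=+6,dy=+9->C; (6,7):dx=-5,dy=-6->C
  (6,8):dx=-13,dy=-16->C; (6,9):dx=-1,dy=+1->D; (6,10):dx=-4,dy=-4->C; (7,8):dx=-8,dy=-10->C
  (7,9):dx=+4,dy=+7->C; (7,10):dx=+1,dy=+2->C; (8,9):dx=+12,dy=+17->C; (8,10):dx=+9,dy=+12->C
  (9,10):dx=-3,dy=-5->C
Step 2: C = 44, D = 1, total pairs = 45.
Step 3: tau = (C - D)/(n(n-1)/2) = (44 - 1)/45 = 0.955556.
Step 4: Exact two-sided p-value (enumerate n! = 3628800 permutations of y under H0): p = 0.000006.
Step 5: alpha = 0.05. reject H0.

tau_b = 0.9556 (C=44, D=1), p = 0.000006, reject H0.


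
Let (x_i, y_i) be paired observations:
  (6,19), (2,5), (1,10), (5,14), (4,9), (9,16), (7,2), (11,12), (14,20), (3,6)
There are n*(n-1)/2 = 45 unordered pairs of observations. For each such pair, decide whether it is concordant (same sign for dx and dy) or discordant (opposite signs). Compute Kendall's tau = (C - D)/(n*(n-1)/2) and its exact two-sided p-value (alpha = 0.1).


Step 1: Enumerate the 45 unordered pairs (i,j) with i<j and classify each by sign(x_j-x_i) * sign(y_j-y_i).
  (1,2):dx=-4,dy=-14->C; (1,3):dx=-5,dy=-9->C; (1,4):dx=-1,dy=-5->C; (1,5):dx=-2,dy=-10->C
  (1,6):dx=+3,dy=-3->D; (1,7):dx=+1,dy=-17->D; (1,8):dx=+5,dy=-7->D; (1,9):dx=+8,dy=+1->C
  (1,10):dx=-3,dy=-13->C; (2,3):dx=-1,dy=+5->D; (2,4):dx=+3,dy=+9->C; (2,5):dx=+2,dy=+4->C
  (2,6):dx=+7,dy=+11->C; (2,7):dx=+5,dy=-3->D; (2,8):dx=+9,dy=+7->C; (2,9):dx=+12,dy=+15->C
  (2,10):dx=+1,dy=+1->C; (3,4):dx=+4,dy=+4->C; (3,5):dx=+3,dy=-1->D; (3,6):dx=+8,dy=+6->C
  (3,7):dx=+6,dy=-8->D; (3,8):dx=+10,dy=+2->C; (3,9):dx=+13,dy=+10->C; (3,10):dx=+2,dy=-4->D
  (4,5):dx=-1,dy=-5->C; (4,6):dx=+4,dy=+2->C; (4,7):dx=+2,dy=-12->D; (4,8):dx=+6,dy=-2->D
  (4,9):dx=+9,dy=+6->C; (4,10):dx=-2,dy=-8->C; (5,6):dx=+5,dy=+7->C; (5,7):dx=+3,dy=-7->D
  (5,8):dx=+7,dy=+3->C; (5,9):dx=+10,dy=+11->C; (5,10):dx=-1,dy=-3->C; (6,7):dx=-2,dy=-14->C
  (6,8):dx=+2,dy=-4->D; (6,9):dx=+5,dy=+4->C; (6,10):dx=-6,dy=-10->C; (7,8):dx=+4,dy=+10->C
  (7,9):dx=+7,dy=+18->C; (7,10):dx=-4,dy=+4->D; (8,9):dx=+3,dy=+8->C; (8,10):dx=-8,dy=-6->C
  (9,10):dx=-11,dy=-14->C
Step 2: C = 32, D = 13, total pairs = 45.
Step 3: tau = (C - D)/(n(n-1)/2) = (32 - 13)/45 = 0.422222.
Step 4: Exact two-sided p-value (enumerate n! = 3628800 permutations of y under H0): p = 0.108313.
Step 5: alpha = 0.1. fail to reject H0.

tau_b = 0.4222 (C=32, D=13), p = 0.108313, fail to reject H0.


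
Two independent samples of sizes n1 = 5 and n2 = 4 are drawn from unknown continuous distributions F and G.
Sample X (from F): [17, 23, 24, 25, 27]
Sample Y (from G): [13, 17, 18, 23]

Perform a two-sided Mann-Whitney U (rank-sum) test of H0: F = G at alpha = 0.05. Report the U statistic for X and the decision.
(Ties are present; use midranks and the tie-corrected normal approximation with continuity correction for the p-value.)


Step 1: Combine and sort all 9 observations; assign midranks.
sorted (value, group): (13,Y), (17,X), (17,Y), (18,Y), (23,X), (23,Y), (24,X), (25,X), (27,X)
ranks: 13->1, 17->2.5, 17->2.5, 18->4, 23->5.5, 23->5.5, 24->7, 25->8, 27->9
Step 2: Rank sum for X: R1 = 2.5 + 5.5 + 7 + 8 + 9 = 32.
Step 3: U_X = R1 - n1(n1+1)/2 = 32 - 5*6/2 = 32 - 15 = 17.
       U_Y = n1*n2 - U_X = 20 - 17 = 3.
Step 4: Ties are present, so use the tie-corrected normal approximation (with continuity correction) for the p-value.
Step 5: p-value = 0.108361; compare to alpha = 0.05. fail to reject H0.

U_X = 17, p = 0.108361, fail to reject H0 at alpha = 0.05.


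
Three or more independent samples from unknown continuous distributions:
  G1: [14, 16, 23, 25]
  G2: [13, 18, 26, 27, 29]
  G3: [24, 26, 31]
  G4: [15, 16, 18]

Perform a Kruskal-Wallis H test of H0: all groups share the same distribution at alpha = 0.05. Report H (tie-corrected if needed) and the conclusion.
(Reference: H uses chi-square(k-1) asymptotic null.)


Step 1: Combine all N = 15 observations and assign midranks.
sorted (value, group, rank): (13,G2,1), (14,G1,2), (15,G4,3), (16,G1,4.5), (16,G4,4.5), (18,G2,6.5), (18,G4,6.5), (23,G1,8), (24,G3,9), (25,G1,10), (26,G2,11.5), (26,G3,11.5), (27,G2,13), (29,G2,14), (31,G3,15)
Step 2: Sum ranks within each group.
R_1 = 24.5 (n_1 = 4)
R_2 = 46 (n_2 = 5)
R_3 = 35.5 (n_3 = 3)
R_4 = 14 (n_4 = 3)
Step 3: H = 12/(N(N+1)) * sum(R_i^2/n_i) - 3(N+1)
     = 12/(15*16) * (24.5^2/4 + 46^2/5 + 35.5^2/3 + 14^2/3) - 3*16
     = 0.050000 * 1058.68 - 48
     = 4.933958.
Step 4: Ties present; correction factor C = 1 - 18/(15^3 - 15) = 0.994643. Corrected H = 4.933958 / 0.994643 = 4.960533.
Step 5: Under H0, H ~ chi^2(3); p-value = 0.174710.
Step 6: alpha = 0.05. fail to reject H0.

H = 4.9605, df = 3, p = 0.174710, fail to reject H0.


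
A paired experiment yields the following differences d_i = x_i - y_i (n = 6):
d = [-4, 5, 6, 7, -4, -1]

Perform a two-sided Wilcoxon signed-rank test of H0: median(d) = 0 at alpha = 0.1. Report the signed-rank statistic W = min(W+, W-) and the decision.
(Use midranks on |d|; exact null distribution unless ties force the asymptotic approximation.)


Step 1: Drop any zero differences (none here) and take |d_i|.
|d| = [4, 5, 6, 7, 4, 1]
Step 2: Midrank |d_i| (ties get averaged ranks).
ranks: |4|->2.5, |5|->4, |6|->5, |7|->6, |4|->2.5, |1|->1
Step 3: Attach original signs; sum ranks with positive sign and with negative sign.
W+ = 4 + 5 + 6 = 15
W- = 2.5 + 2.5 + 1 = 6
(Check: W+ + W- = 21 should equal n(n+1)/2 = 21.)
Step 4: Test statistic W = min(W+, W-) = 6.
Step 5: Ties in |d|, so use the tie-corrected normal approximation.
        E[W] = n(n+1)/4 = 6*7/4 = 10.5.
        Tie groups: |d|=4 (t=2); sum(t^3 - t) = 6.
        Var[W] = n(n+1)(2n+1)/24 - sum(t^3-t)/48 = 546/24 - 6/48 = 22.625.
        z = (W - E[W]) / sqrt(Var[W]) = (6 - 10.5) / 4.7566 = -0.9461.
        Two-sided p = 2*Phi(z) = 0.344118.
Step 6: alpha = 0.1. fail to reject H0.

W+ = 15, W- = 6, W = min = 6, p = 0.344118, fail to reject H0.


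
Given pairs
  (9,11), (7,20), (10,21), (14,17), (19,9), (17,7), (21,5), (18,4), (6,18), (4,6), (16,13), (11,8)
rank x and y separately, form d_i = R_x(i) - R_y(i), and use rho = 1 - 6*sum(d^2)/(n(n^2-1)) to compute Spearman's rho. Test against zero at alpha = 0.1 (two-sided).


Step 1: Rank x and y separately (midranks; no ties here).
rank(x): 9->4, 7->3, 10->5, 14->7, 19->11, 17->9, 21->12, 18->10, 6->2, 4->1, 16->8, 11->6
rank(y): 11->7, 20->11, 21->12, 17->9, 9->6, 7->4, 5->2, 4->1, 18->10, 6->3, 13->8, 8->5
Step 2: d_i = R_x(i) - R_y(i); compute d_i^2.
  (4-7)^2=9, (3-11)^2=64, (5-12)^2=49, (7-9)^2=4, (11-6)^2=25, (9-4)^2=25, (12-2)^2=100, (10-1)^2=81, (2-10)^2=64, (1-3)^2=4, (8-8)^2=0, (6-5)^2=1
sum(d^2) = 426.
Step 3: rho = 1 - 6*426 / (12*(12^2 - 1)) = 1 - 2556/1716 = -0.489510.
Step 4: Under H0, t = rho * sqrt((n-2)/(1-rho^2)) = -1.7752 ~ t(10).
Step 5: Two-sided p-value from the t-distribution with 10 df = 0.106252.
Step 6: alpha = 0.1. fail to reject H0.

rho = -0.4895, p = 0.106252, fail to reject H0 at alpha = 0.1.


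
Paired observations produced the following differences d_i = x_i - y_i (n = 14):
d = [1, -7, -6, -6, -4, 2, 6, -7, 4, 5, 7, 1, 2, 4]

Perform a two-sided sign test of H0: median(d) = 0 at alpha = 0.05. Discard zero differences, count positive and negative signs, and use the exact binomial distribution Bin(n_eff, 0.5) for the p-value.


Step 1: Discard zero differences. Original n = 14; n_eff = number of nonzero differences = 14.
Nonzero differences (with sign): +1, -7, -6, -6, -4, +2, +6, -7, +4, +5, +7, +1, +2, +4
Step 2: Count signs: positive = 9, negative = 5.
Step 3: Under H0: P(positive) = 0.5, so the number of positives S ~ Bin(14, 0.5).
Step 4: Two-sided exact p-value = sum of Bin(14,0.5) probabilities at or below the observed probability = 0.423950.
Step 5: alpha = 0.05. fail to reject H0.

n_eff = 14, pos = 9, neg = 5, p = 0.423950, fail to reject H0.


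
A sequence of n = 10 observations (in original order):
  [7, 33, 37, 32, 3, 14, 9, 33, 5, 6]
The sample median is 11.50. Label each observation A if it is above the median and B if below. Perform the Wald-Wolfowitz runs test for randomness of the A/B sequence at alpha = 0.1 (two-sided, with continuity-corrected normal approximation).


Step 1: Compute median = 11.50; label A = above, B = below.
Labels in order: BAAABABABB  (n_A = 5, n_B = 5)
Step 2: Count runs R = 7.
Step 3: Under H0 (random ordering), E[R] = 2*n_A*n_B/(n_A+n_B) + 1 = 2*5*5/10 + 1 = 6.0000.
        Var[R] = 2*n_A*n_B*(2*n_A*n_B - n_A - n_B) / ((n_A+n_B)^2 * (n_A+n_B-1)) = 2000/900 = 2.2222.
        SD[R] = 1.4907.
Step 4: Continuity-corrected z = (R - 0.5 - E[R]) / SD[R] = (7 - 0.5 - 6.0000) / 1.4907 = 0.3354.
Step 5: Two-sided p-value via normal approximation = 2*(1 - Phi(|z|)) = 0.737316.
Step 6: alpha = 0.1. fail to reject H0.

R = 7, z = 0.3354, p = 0.737316, fail to reject H0.


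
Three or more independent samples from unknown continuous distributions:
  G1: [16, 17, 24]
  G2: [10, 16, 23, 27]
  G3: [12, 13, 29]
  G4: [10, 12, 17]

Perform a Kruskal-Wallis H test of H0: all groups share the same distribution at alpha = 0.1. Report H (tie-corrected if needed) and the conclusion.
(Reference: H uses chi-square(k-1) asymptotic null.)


Step 1: Combine all N = 13 observations and assign midranks.
sorted (value, group, rank): (10,G2,1.5), (10,G4,1.5), (12,G3,3.5), (12,G4,3.5), (13,G3,5), (16,G1,6.5), (16,G2,6.5), (17,G1,8.5), (17,G4,8.5), (23,G2,10), (24,G1,11), (27,G2,12), (29,G3,13)
Step 2: Sum ranks within each group.
R_1 = 26 (n_1 = 3)
R_2 = 30 (n_2 = 4)
R_3 = 21.5 (n_3 = 3)
R_4 = 13.5 (n_4 = 3)
Step 3: H = 12/(N(N+1)) * sum(R_i^2/n_i) - 3(N+1)
     = 12/(13*14) * (26^2/3 + 30^2/4 + 21.5^2/3 + 13.5^2/3) - 3*14
     = 0.065934 * 665.167 - 42
     = 1.857143.
Step 4: Ties present; correction factor C = 1 - 24/(13^3 - 13) = 0.989011. Corrected H = 1.857143 / 0.989011 = 1.877778.
Step 5: Under H0, H ~ chi^2(3); p-value = 0.598158.
Step 6: alpha = 0.1. fail to reject H0.

H = 1.8778, df = 3, p = 0.598158, fail to reject H0.


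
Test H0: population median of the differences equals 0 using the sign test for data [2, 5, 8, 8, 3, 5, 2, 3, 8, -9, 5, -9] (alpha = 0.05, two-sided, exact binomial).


Step 1: Discard zero differences. Original n = 12; n_eff = number of nonzero differences = 12.
Nonzero differences (with sign): +2, +5, +8, +8, +3, +5, +2, +3, +8, -9, +5, -9
Step 2: Count signs: positive = 10, negative = 2.
Step 3: Under H0: P(positive) = 0.5, so the number of positives S ~ Bin(12, 0.5).
Step 4: Two-sided exact p-value = sum of Bin(12,0.5) probabilities at or below the observed probability = 0.038574.
Step 5: alpha = 0.05. reject H0.

n_eff = 12, pos = 10, neg = 2, p = 0.038574, reject H0.


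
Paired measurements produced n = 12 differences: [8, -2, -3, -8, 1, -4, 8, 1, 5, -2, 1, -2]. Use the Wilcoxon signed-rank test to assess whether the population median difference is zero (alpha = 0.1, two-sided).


Step 1: Drop any zero differences (none here) and take |d_i|.
|d| = [8, 2, 3, 8, 1, 4, 8, 1, 5, 2, 1, 2]
Step 2: Midrank |d_i| (ties get averaged ranks).
ranks: |8|->11, |2|->5, |3|->7, |8|->11, |1|->2, |4|->8, |8|->11, |1|->2, |5|->9, |2|->5, |1|->2, |2|->5
Step 3: Attach original signs; sum ranks with positive sign and with negative sign.
W+ = 11 + 2 + 11 + 2 + 9 + 2 = 37
W- = 5 + 7 + 11 + 8 + 5 + 5 = 41
(Check: W+ + W- = 78 should equal n(n+1)/2 = 78.)
Step 4: Test statistic W = min(W+, W-) = 37.
Step 5: Ties in |d|, so use the tie-corrected normal approximation.
        E[W] = n(n+1)/4 = 12*13/4 = 39.
        Tie groups: |d|=1 (t=3), |d|=2 (t=3), |d|=8 (t=3); sum(t^3 - t) = 72.
        Var[W] = n(n+1)(2n+1)/24 - sum(t^3-t)/48 = 3900/24 - 72/48 = 161.
        z = (W - E[W]) / sqrt(Var[W]) = (37 - 39) / 12.6886 = -0.1576.
        Two-sided p = 2*Phi(z) = 0.874755.
Step 6: alpha = 0.1. fail to reject H0.

W+ = 37, W- = 41, W = min = 37, p = 0.874755, fail to reject H0.


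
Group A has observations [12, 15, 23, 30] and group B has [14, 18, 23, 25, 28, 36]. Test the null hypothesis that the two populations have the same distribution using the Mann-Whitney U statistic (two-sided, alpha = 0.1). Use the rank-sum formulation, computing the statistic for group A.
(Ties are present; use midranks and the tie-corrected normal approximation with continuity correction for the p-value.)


Step 1: Combine and sort all 10 observations; assign midranks.
sorted (value, group): (12,X), (14,Y), (15,X), (18,Y), (23,X), (23,Y), (25,Y), (28,Y), (30,X), (36,Y)
ranks: 12->1, 14->2, 15->3, 18->4, 23->5.5, 23->5.5, 25->7, 28->8, 30->9, 36->10
Step 2: Rank sum for X: R1 = 1 + 3 + 5.5 + 9 = 18.5.
Step 3: U_X = R1 - n1(n1+1)/2 = 18.5 - 4*5/2 = 18.5 - 10 = 8.5.
       U_Y = n1*n2 - U_X = 24 - 8.5 = 15.5.
Step 4: Ties are present, so use the tie-corrected normal approximation (with continuity correction) for the p-value.
Step 5: p-value = 0.521166; compare to alpha = 0.1. fail to reject H0.

U_X = 8.5, p = 0.521166, fail to reject H0 at alpha = 0.1.


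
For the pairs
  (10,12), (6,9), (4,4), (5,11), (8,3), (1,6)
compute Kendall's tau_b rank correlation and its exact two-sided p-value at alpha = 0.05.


Step 1: Enumerate the 15 unordered pairs (i,j) with i<j and classify each by sign(x_j-x_i) * sign(y_j-y_i).
  (1,2):dx=-4,dy=-3->C; (1,3):dx=-6,dy=-8->C; (1,4):dx=-5,dy=-1->C; (1,5):dx=-2,dy=-9->C
  (1,6):dx=-9,dy=-6->C; (2,3):dx=-2,dy=-5->C; (2,4):dx=-1,dy=+2->D; (2,5):dx=+2,dy=-6->D
  (2,6):dx=-5,dy=-3->C; (3,4):dx=+1,dy=+7->C; (3,5):dx=+4,dy=-1->D; (3,6):dx=-3,dy=+2->D
  (4,5):dx=+3,dy=-8->D; (4,6):dx=-4,dy=-5->C; (5,6):dx=-7,dy=+3->D
Step 2: C = 9, D = 6, total pairs = 15.
Step 3: tau = (C - D)/(n(n-1)/2) = (9 - 6)/15 = 0.200000.
Step 4: Exact two-sided p-value (enumerate n! = 720 permutations of y under H0): p = 0.719444.
Step 5: alpha = 0.05. fail to reject H0.

tau_b = 0.2000 (C=9, D=6), p = 0.719444, fail to reject H0.


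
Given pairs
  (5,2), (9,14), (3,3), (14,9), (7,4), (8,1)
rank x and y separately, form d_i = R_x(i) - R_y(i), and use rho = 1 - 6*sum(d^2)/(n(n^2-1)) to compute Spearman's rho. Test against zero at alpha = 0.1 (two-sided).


Step 1: Rank x and y separately (midranks; no ties here).
rank(x): 5->2, 9->5, 3->1, 14->6, 7->3, 8->4
rank(y): 2->2, 14->6, 3->3, 9->5, 4->4, 1->1
Step 2: d_i = R_x(i) - R_y(i); compute d_i^2.
  (2-2)^2=0, (5-6)^2=1, (1-3)^2=4, (6-5)^2=1, (3-4)^2=1, (4-1)^2=9
sum(d^2) = 16.
Step 3: rho = 1 - 6*16 / (6*(6^2 - 1)) = 1 - 96/210 = 0.542857.
Step 4: Under H0, t = rho * sqrt((n-2)/(1-rho^2)) = 1.2928 ~ t(4).
Step 5: Two-sided p-value from the t-distribution with 4 df = 0.265703.
Step 6: alpha = 0.1. fail to reject H0.

rho = 0.5429, p = 0.265703, fail to reject H0 at alpha = 0.1.
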